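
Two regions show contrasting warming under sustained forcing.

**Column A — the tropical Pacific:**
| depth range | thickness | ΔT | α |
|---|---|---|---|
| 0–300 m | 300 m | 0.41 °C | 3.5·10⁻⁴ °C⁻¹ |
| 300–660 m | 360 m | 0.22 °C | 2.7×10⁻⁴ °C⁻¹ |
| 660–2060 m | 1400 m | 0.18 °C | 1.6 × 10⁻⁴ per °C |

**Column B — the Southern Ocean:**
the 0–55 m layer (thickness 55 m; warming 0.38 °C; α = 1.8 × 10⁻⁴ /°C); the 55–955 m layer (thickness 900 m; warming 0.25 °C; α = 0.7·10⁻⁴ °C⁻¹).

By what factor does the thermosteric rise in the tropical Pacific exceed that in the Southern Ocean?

a factor of 5.4

A 3.5×10⁻⁴ × 0.41 × 300 = 0.04305 m
A 0.22 × 360 × 2.7×10⁻⁴ = 0.021384 m
A Layer 3: 1400 × 1.6×10⁻⁴ × 0.18 = 0.04032 m
A total: 0.104754 m
B 0–55 m: 0.38 × 1.8×10⁻⁴ × 55 = 0.003762 m
B 0.7×10⁻⁴ × 0.25 × 900 = 0.01575 m
B total: 0.019512 m
Ratio: 0.104754 / 0.019512 ≈ 5.369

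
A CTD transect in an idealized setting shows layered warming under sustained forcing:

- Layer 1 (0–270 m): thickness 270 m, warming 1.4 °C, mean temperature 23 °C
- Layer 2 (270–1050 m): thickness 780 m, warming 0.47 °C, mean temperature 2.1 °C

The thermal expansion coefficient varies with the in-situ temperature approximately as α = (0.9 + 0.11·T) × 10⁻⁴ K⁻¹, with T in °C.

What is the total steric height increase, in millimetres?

171 mm of thermosteric rise

Layer 1: α = (0.9 + 0.11×23)×10⁻⁴ = 3.43×10⁻⁴ K⁻¹
Layer 2: α = (0.9 + 0.11×2.1)×10⁻⁴ = 1.131×10⁻⁴ K⁻¹
1.4 × 270 × 3.43×10⁻⁴ = 0.129654 m
270–1050 m: 0.47 × 780 × 1.131×10⁻⁴ = 0.04146246 m
Δh = 0.129654 + 0.04146246 = 0.17111646 m ≈ 171 mm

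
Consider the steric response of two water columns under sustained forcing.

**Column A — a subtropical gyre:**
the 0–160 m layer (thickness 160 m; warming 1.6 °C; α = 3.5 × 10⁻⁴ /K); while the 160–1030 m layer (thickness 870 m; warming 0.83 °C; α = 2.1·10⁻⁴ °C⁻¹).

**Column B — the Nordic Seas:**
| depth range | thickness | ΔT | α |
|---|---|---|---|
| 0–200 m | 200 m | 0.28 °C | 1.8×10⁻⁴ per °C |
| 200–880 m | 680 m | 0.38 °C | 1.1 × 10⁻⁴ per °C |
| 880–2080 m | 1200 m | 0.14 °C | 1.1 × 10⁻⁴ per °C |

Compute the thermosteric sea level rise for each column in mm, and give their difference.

Δh_A ≈ 241 mm, Δh_B ≈ 57.0 mm; difference ≈ 184 mm

A 160 × 1.6 × 3.5×10⁻⁴ = 0.08960 m
A 160–1030 m: 0.83 × 870 × 2.1×10⁻⁴ = 0.151641 m
A total: 0.241241 m
B 0.28 × 1.8×10⁻⁴ × 200 = 0.01008 m
B Layer 2: 0.38 × 680 × 1.1×10⁻⁴ = 0.028424 m
B 880–2080 m: 1200 × 0.14 × 1.1×10⁻⁴ = 0.01848 m
B total: 0.056984 m
Difference: 0.241241 − 0.056984 = 0.184257 m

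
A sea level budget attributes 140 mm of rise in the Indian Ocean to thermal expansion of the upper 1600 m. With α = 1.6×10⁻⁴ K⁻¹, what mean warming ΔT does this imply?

ΔT = Δh/(αH) = 0.14 / (1.6×10⁻⁴ × 1600) ≈ 0.5469 °C

about 0.547 °C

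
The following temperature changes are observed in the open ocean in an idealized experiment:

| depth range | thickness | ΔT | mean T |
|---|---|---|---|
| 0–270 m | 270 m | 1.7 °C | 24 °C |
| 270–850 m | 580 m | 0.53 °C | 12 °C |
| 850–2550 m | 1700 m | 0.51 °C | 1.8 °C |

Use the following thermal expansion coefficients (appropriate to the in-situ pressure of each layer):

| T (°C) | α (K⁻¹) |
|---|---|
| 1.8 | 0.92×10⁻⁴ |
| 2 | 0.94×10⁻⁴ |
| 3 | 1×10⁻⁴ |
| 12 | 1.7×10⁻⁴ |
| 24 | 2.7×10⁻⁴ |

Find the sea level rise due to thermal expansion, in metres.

Layer 1 at 24 °C → α = 2.7×10⁻⁴ K⁻¹
Layer 2 at 12 °C → α = 1.7×10⁻⁴ K⁻¹
Layer 3 at 1.8 °C → α = 0.92×10⁻⁴ K⁻¹
270 × 1.7 × 2.7×10⁻⁴ = 0.12393 m
Layer 2: 0.53 × 1.7×10⁻⁴ × 580 = 0.052258 m
850–2550 m: 0.51 × 0.92×10⁻⁴ × 1700 = 0.079764 m
Δh = 0.12393 + 0.052258 + 0.079764 = 0.255952 m

0.26 m of thermosteric rise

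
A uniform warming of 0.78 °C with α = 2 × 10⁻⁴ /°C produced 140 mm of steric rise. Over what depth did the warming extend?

H ≈ 900 m

H = Δh/(αΔT) = 0.14 / (2×10⁻⁴ × 0.78) ≈ 897.4 m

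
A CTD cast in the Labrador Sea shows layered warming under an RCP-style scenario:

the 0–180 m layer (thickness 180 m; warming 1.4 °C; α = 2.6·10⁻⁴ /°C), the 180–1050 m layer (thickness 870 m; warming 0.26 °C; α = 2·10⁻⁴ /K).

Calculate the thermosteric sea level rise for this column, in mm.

Δh ≈ 110 mm

2.6×10⁻⁴ × 1.4 × 180 = 0.06552 m
870 × 2×10⁻⁴ × 0.26 = 0.04524 m
Δh = 0.06552 + 0.04524 = 0.11076 m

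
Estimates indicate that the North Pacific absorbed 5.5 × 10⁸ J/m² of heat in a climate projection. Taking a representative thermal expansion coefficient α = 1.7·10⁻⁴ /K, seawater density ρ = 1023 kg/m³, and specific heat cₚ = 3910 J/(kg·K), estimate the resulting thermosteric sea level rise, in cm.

about 2.34 cm

Δh = αQ/(ρcₚ) = 1.7×10⁻⁴ × 5.5×10⁸ / (1023 × 3910) ≈ 0.023375 m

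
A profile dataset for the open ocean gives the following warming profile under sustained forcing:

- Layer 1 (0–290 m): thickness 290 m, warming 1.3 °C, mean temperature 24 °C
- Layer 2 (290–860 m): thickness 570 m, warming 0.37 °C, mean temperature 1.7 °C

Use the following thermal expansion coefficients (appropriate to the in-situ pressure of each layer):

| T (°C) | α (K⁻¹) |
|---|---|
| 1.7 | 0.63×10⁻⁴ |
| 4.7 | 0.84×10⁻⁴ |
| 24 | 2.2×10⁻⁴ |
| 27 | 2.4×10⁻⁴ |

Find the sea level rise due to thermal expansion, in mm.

Layer 1 at 24 °C → α = 2.2×10⁻⁴ K⁻¹
Layer 2 at 1.7 °C → α = 0.63×10⁻⁴ K⁻¹
0–290 m: 2.2×10⁻⁴ × 290 × 1.3 = 0.08294 m
290–860 m: 570 × 0.63×10⁻⁴ × 0.37 = 0.0132867 m
Δh = 0.08294 + 0.0132867 = 0.0962267 m ≈ 96.2 mm

Δh ≈ 96.2 mm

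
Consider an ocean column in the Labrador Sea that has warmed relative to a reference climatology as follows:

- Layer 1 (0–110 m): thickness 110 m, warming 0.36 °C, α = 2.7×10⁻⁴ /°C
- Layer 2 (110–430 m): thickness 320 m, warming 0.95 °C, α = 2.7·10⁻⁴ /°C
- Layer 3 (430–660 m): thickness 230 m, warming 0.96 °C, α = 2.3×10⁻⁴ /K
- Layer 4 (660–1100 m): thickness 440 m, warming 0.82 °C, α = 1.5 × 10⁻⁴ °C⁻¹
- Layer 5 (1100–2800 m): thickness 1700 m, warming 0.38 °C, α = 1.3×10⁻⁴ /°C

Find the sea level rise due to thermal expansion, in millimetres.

0.36 × 2.7×10⁻⁴ × 110 = 0.010692 m
Layer 2: 320 × 2.7×10⁻⁴ × 0.95 = 0.08208 m
Layer 3: 230 × 0.96 × 2.3×10⁻⁴ = 0.050784 m
0.82 × 440 × 1.5×10⁻⁴ = 0.05412 m
1700 × 1.3×10⁻⁴ × 0.38 = 0.08398 m
Δh = 0.010692 + 0.08208 + 0.050784 + 0.05412 + 0.08398 = 0.281656 m ≈ 280 mm

Δh = 280 mm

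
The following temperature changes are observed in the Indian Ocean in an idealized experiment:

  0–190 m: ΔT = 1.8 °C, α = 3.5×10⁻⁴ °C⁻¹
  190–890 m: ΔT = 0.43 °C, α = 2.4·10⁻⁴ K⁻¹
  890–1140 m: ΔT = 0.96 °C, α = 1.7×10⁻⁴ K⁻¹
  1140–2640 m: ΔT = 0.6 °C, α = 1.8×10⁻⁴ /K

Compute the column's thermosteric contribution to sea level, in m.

0.395 m

Layer 1: 3.5×10⁻⁴ × 1.8 × 190 = 0.11970 m
700 × 2.4×10⁻⁴ × 0.43 = 0.07224 m
0.96 × 1.7×10⁻⁴ × 250 = 0.04080 m
1140–2640 m: 0.6 × 1.8×10⁻⁴ × 1500 = 0.16200 m
Δh = 0.11970 + 0.07224 + 0.04080 + 0.16200 = 0.39474 m ≈ 0.395 m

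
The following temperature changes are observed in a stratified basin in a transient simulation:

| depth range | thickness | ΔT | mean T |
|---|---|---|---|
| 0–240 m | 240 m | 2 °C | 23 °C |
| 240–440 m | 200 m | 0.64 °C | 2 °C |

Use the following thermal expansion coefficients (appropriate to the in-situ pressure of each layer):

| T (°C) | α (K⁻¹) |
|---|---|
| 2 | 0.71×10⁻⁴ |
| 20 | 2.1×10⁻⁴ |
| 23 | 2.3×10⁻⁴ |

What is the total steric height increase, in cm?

Layer 1 at 23 °C → α = 2.3×10⁻⁴ K⁻¹
Layer 2 at 2 °C → α = 0.71×10⁻⁴ K⁻¹
Layer 1: 240 × 2.3×10⁻⁴ × 2 = 0.11040 m
Layer 2: 0.71×10⁻⁴ × 0.64 × 200 = 0.009088 m
Δh = 0.11040 + 0.009088 = 0.119488 m ≈ 11.9 cm

11.9 cm of thermosteric rise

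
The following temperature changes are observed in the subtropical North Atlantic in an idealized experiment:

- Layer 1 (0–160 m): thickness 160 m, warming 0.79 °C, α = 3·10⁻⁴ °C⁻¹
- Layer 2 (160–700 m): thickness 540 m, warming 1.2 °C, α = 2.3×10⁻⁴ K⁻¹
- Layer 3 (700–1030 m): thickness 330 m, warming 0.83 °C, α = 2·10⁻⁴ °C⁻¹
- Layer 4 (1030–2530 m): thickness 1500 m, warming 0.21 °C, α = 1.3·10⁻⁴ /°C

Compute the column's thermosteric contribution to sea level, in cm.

Δh ≈ 28.3 cm

Layer 1: 0.79 × 160 × 3×10⁻⁴ = 0.03792 m
Layer 2: 1.2 × 2.3×10⁻⁴ × 540 = 0.14904 m
330 × 0.83 × 2×10⁻⁴ = 0.05478 m
1030–2530 m: 0.21 × 1500 × 1.3×10⁻⁴ = 0.04095 m
Δh = 0.03792 + 0.14904 + 0.05478 + 0.04095 = 0.28269 m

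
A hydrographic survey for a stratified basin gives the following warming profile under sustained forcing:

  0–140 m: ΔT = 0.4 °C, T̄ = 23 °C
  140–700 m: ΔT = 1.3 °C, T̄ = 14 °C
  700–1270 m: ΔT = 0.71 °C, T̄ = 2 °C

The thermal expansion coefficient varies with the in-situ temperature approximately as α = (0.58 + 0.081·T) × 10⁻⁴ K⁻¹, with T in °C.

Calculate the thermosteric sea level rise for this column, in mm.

Δh ≈ 170 mm

Layer 1: α = (0.58 + 0.081×23)×10⁻⁴ = 2.443×10⁻⁴ K⁻¹
Layer 2: α = (0.58 + 0.081×14)×10⁻⁴ = 1.714×10⁻⁴ K⁻¹
Layer 3: α = (0.58 + 0.081×2)×10⁻⁴ = 0.742×10⁻⁴ K⁻¹
0–140 m: 0.4 × 2.443×10⁻⁴ × 140 = 0.0136808 m
140–700 m: 1.714×10⁻⁴ × 1.3 × 560 = 0.1247792 m
0.742×10⁻⁴ × 570 × 0.71 = 0.03002874 m
Δh = 0.0136808 + 0.1247792 + 0.03002874 = 0.16848874 m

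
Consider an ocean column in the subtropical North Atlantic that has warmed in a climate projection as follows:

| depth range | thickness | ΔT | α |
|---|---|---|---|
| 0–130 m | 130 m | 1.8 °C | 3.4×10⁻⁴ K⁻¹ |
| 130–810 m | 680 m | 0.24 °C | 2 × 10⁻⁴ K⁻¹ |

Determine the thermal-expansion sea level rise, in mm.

about 110 mm

130 × 3.4×10⁻⁴ × 1.8 = 0.07956 m
130–810 m: 680 × 0.24 × 2×10⁻⁴ = 0.03264 m
Δh = 0.07956 + 0.03264 = 0.11220 m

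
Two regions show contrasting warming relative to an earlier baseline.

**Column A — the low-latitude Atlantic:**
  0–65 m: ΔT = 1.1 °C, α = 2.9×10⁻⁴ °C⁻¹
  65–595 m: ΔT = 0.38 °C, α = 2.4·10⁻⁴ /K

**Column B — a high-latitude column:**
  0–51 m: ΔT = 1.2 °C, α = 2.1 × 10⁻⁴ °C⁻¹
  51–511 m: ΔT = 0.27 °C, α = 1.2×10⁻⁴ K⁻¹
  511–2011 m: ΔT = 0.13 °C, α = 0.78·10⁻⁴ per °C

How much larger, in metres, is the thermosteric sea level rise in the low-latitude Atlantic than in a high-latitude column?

A 0–65 m: 65 × 2.9×10⁻⁴ × 1.1 = 0.020735 m
A Layer 2: 2.4×10⁻⁴ × 530 × 0.38 = 0.048336 m
A total: 0.069071 m
B 1.2 × 2.1×10⁻⁴ × 51 = 0.012852 m
B 51–511 m: 0.27 × 460 × 1.2×10⁻⁴ = 0.014904 m
B 511–2011 m: 0.13 × 1500 × 0.78×10⁻⁴ = 0.01521 m
B total: 0.042966 m
Difference: 0.069071 − 0.042966 = 0.026105 m

Δh_A − Δh_B ≈ 0.026 m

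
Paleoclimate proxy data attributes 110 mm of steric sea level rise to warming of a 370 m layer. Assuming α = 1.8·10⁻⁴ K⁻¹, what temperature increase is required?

about 1.7 °C

ΔT = Δh/(αH) = 0.11 / (1.8×10⁻⁴ × 370) ≈ 1.652 °C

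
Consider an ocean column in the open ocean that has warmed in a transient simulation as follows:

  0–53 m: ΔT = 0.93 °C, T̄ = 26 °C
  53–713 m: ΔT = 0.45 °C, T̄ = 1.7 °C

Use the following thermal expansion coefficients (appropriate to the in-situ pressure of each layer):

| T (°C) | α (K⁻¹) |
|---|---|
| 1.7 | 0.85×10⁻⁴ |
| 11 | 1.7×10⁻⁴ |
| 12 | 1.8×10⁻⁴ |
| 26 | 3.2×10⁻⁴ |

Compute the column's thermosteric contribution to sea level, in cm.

Layer 1 at 26 °C → α = 3.2×10⁻⁴ K⁻¹
Layer 2 at 1.7 °C → α = 0.85×10⁻⁴ K⁻¹
0.93 × 3.2×10⁻⁴ × 53 = 0.0157728 m
53–713 m: 660 × 0.85×10⁻⁴ × 0.45 = 0.025245 m
Δh = 0.0157728 + 0.025245 = 0.0410178 m

Δh ≈ 4.1 cm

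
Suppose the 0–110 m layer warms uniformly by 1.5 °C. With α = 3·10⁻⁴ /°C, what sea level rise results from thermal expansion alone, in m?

0.0495 m of thermosteric rise

Δh = αΔT·H = 3×10⁻⁴ × 1.5 × 110 = 0.04950 m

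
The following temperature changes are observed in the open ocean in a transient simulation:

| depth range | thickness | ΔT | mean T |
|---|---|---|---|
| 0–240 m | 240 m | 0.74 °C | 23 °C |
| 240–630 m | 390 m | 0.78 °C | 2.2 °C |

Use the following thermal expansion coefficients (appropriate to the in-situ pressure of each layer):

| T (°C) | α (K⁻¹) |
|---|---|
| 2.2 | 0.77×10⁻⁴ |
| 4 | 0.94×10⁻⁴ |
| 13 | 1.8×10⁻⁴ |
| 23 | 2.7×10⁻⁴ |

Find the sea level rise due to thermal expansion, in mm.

Layer 1 at 23 °C → α = 2.7×10⁻⁴ K⁻¹
Layer 2 at 2.2 °C → α = 0.77×10⁻⁴ K⁻¹
2.7×10⁻⁴ × 0.74 × 240 = 0.047952 m
0.77×10⁻⁴ × 0.78 × 390 = 0.0234234 m
Δh = 0.047952 + 0.0234234 = 0.0713754 m

71 mm of thermosteric rise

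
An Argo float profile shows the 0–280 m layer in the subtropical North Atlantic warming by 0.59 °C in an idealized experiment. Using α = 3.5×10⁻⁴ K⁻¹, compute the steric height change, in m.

Δh = αΔT·H = 3.5×10⁻⁴ × 0.59 × 280 = 0.05782 m

Δh = 0.0578 m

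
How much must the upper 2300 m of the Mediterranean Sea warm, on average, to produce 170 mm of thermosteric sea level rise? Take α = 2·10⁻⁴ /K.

0.370 °C

ΔT = Δh/(αH) = 0.17 / (2×10⁻⁴ × 2300) ≈ 0.3696 °C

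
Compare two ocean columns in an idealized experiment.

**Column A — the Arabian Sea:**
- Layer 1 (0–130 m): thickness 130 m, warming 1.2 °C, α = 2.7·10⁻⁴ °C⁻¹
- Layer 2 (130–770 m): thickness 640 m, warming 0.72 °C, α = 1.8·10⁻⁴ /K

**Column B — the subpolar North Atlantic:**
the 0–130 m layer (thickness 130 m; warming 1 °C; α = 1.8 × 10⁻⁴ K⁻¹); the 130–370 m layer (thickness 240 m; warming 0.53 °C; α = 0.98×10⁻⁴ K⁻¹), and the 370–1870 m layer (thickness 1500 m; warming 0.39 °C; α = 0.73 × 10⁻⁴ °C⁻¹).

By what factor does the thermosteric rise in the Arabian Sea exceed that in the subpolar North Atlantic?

A Layer 1: 130 × 1.2 × 2.7×10⁻⁴ = 0.04212 m
A 130–770 m: 1.8×10⁻⁴ × 0.72 × 640 = 0.082944 m
A total: 0.125064 m
B 1 × 1.8×10⁻⁴ × 130 = 0.02340 m
B Layer 2: 0.53 × 240 × 0.98×10⁻⁴ = 0.0124656 m
B Layer 3: 0.73×10⁻⁴ × 0.39 × 1500 = 0.042705 m
B total: 0.0785706 m
Ratio: 0.125064 / 0.0785706 ≈ 1.592

≈ 1.59×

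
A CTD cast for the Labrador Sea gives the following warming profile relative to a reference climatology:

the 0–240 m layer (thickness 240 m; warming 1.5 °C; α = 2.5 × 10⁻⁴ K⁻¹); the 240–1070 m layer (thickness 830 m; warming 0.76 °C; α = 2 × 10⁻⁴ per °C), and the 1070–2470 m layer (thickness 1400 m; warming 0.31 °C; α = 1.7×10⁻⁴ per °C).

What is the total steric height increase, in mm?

1.5 × 240 × 2.5×10⁻⁴ = 0.09000 m
240–1070 m: 2×10⁻⁴ × 830 × 0.76 = 0.12616 m
1.7×10⁻⁴ × 1400 × 0.31 = 0.07378 m
Δh = 0.09000 + 0.12616 + 0.07378 = 0.28994 m ≈ 290 mm

about 290 mm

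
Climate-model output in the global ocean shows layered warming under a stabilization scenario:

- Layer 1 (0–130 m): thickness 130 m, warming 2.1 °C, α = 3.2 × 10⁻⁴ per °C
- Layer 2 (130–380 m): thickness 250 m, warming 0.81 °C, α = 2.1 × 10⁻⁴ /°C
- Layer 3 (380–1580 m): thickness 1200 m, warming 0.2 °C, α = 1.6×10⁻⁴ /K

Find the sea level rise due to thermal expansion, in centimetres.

Δh ≈ 16.8 cm

Layer 1: 2.1 × 3.2×10⁻⁴ × 130 = 0.08736 m
2.1×10⁻⁴ × 0.81 × 250 = 0.042525 m
0.2 × 1.6×10⁻⁴ × 1200 = 0.03840 m
Δh = 0.08736 + 0.042525 + 0.03840 = 0.168285 m ≈ 16.8 cm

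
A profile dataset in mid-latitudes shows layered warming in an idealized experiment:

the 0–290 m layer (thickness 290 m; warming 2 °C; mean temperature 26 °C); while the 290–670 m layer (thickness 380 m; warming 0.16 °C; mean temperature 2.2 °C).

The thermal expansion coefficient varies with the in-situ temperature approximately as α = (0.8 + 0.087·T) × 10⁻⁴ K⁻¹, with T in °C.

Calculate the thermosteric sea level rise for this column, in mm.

Layer 1: α = (0.8 + 0.087×26)×10⁻⁴ = 3.062×10⁻⁴ K⁻¹
Layer 2: α = (0.8 + 0.087×2.2)×10⁻⁴ = 0.9914×10⁻⁴ K⁻¹
Layer 1: 290 × 2 × 3.062×10⁻⁴ = 0.177596 m
Layer 2: 0.16 × 0.9914×10⁻⁴ × 380 = 0.006027712 m
Δh = 0.177596 + 0.006027712 = 0.183623712 m

Δh ≈ 180 mm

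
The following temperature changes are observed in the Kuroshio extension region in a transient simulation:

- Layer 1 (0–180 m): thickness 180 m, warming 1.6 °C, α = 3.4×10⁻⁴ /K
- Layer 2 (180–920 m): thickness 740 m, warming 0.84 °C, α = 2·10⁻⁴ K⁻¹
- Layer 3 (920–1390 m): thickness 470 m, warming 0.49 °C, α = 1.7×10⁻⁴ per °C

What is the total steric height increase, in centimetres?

Δh ≈ 26 cm

0–180 m: 180 × 1.6 × 3.4×10⁻⁴ = 0.09792 m
740 × 0.84 × 2×10⁻⁴ = 0.12432 m
Layer 3: 0.49 × 470 × 1.7×10⁻⁴ = 0.039151 m
Δh = 0.09792 + 0.12432 + 0.039151 = 0.261391 m ≈ 26 cm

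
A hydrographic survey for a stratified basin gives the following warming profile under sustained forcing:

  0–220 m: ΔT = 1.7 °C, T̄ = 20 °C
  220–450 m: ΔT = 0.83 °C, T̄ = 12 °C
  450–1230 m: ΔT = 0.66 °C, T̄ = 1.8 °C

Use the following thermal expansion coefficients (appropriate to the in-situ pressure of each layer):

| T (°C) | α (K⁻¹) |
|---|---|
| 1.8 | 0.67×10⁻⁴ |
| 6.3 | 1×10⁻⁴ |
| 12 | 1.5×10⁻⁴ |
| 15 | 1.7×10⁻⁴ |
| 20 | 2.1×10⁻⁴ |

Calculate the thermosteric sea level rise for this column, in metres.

Layer 1 at 20 °C → α = 2.1×10⁻⁴ K⁻¹
Layer 2 at 12 °C → α = 1.5×10⁻⁴ K⁻¹
Layer 3 at 1.8 °C → α = 0.67×10⁻⁴ K⁻¹
220 × 1.7 × 2.1×10⁻⁴ = 0.07854 m
220–450 m: 0.83 × 1.5×10⁻⁴ × 230 = 0.028635 m
0.66 × 780 × 0.67×10⁻⁴ = 0.0344916 m
Δh = 0.07854 + 0.028635 + 0.0344916 = 0.1416666 m ≈ 0.142 m

about 0.142 m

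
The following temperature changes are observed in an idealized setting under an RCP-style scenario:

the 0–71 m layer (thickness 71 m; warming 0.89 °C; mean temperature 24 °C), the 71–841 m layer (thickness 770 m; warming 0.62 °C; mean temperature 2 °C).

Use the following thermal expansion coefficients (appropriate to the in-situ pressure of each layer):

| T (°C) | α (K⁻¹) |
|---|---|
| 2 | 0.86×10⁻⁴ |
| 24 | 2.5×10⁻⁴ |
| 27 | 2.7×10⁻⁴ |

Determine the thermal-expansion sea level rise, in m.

Layer 1 at 24 °C → α = 2.5×10⁻⁴ K⁻¹
Layer 2 at 2 °C → α = 0.86×10⁻⁴ K⁻¹
0.89 × 71 × 2.5×10⁻⁴ = 0.0157975 m
0.86×10⁻⁴ × 770 × 0.62 = 0.0410564 m
Δh = 0.0157975 + 0.0410564 = 0.0568539 m

0.0569 m of thermosteric rise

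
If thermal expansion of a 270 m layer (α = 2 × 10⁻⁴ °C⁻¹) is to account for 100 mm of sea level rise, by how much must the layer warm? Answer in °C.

about 1.85 °C

ΔT = Δh/(αH) = 0.1 / (2×10⁻⁴ × 270) ≈ 1.852 °C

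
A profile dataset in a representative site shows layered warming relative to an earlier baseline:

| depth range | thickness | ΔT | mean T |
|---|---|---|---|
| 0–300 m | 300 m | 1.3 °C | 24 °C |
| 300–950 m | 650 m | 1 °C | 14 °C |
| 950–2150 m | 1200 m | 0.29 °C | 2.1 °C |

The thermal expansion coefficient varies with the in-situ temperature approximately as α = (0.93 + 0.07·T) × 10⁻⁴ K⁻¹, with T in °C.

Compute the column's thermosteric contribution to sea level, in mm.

about 263 mm

Layer 1: α = (0.93 + 0.07×24)×10⁻⁴ = 2.61×10⁻⁴ K⁻¹
Layer 2: α = (0.93 + 0.07×14)×10⁻⁴ = 1.91×10⁻⁴ K⁻¹
Layer 3: α = (0.93 + 0.07×2.1)×10⁻⁴ = 1.077×10⁻⁴ K⁻¹
Layer 1: 1.3 × 300 × 2.61×10⁻⁴ = 0.10179 m
1.91×10⁻⁴ × 650 × 1 = 0.12415 m
1200 × 1.077×10⁻⁴ × 0.29 = 0.0374796 m
Δh = 0.10179 + 0.12415 + 0.0374796 = 0.2634196 m ≈ 263 mm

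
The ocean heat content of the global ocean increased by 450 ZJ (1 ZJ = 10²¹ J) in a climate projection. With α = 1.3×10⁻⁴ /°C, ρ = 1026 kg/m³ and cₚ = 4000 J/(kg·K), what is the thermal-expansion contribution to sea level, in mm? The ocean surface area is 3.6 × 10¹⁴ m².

Per unit area: Q = 450×10²¹ / (3.6×10¹⁴) = 1.25×10⁹ J/m²
Δh = αQ/(ρcₚ) = 1.3×10⁻⁴ × 1.25×10⁹ / (1026 × 4000) ≈ 0.039596 m

39.6 mm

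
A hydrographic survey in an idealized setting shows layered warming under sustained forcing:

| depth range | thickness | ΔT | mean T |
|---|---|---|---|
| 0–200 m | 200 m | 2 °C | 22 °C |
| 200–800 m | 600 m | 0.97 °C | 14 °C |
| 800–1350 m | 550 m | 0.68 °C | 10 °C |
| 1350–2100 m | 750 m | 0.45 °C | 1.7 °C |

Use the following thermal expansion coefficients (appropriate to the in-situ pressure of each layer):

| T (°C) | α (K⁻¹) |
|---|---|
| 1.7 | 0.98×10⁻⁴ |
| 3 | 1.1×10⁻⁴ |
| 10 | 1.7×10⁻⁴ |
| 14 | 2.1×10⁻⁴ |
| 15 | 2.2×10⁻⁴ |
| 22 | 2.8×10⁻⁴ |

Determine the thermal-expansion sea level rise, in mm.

331 mm

Layer 1 at 22 °C → α = 2.8×10⁻⁴ K⁻¹
Layer 2 at 14 °C → α = 2.1×10⁻⁴ K⁻¹
Layer 3 at 10 °C → α = 1.7×10⁻⁴ K⁻¹
Layer 4 at 1.7 °C → α = 0.98×10⁻⁴ K⁻¹
0–200 m: 200 × 2.8×10⁻⁴ × 2 = 0.11200 m
200–800 m: 0.97 × 600 × 2.1×10⁻⁴ = 0.12222 m
800–1350 m: 0.68 × 550 × 1.7×10⁻⁴ = 0.06358 m
0.45 × 0.98×10⁻⁴ × 750 = 0.033075 m
Δh = 0.11200 + 0.12222 + 0.06358 + 0.033075 = 0.330875 m ≈ 331 mm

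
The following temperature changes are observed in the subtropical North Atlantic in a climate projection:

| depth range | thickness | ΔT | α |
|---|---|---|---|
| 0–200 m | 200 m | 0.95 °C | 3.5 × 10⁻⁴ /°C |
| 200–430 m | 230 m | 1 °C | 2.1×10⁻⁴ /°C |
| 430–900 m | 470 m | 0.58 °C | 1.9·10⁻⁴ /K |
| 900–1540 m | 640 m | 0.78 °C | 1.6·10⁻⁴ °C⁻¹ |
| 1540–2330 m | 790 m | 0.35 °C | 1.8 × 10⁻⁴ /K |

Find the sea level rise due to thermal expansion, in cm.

200 × 3.5×10⁻⁴ × 0.95 = 0.06650 m
200–430 m: 2.1×10⁻⁴ × 230 × 1 = 0.04830 m
Layer 3: 0.58 × 470 × 1.9×10⁻⁴ = 0.051794 m
Layer 4: 0.78 × 640 × 1.6×10⁻⁴ = 0.079872 m
1540–2330 m: 1.8×10⁻⁴ × 790 × 0.35 = 0.04977 m
Δh = 0.06650 + 0.04830 + 0.051794 + 0.079872 + 0.04977 = 0.296236 m

30 cm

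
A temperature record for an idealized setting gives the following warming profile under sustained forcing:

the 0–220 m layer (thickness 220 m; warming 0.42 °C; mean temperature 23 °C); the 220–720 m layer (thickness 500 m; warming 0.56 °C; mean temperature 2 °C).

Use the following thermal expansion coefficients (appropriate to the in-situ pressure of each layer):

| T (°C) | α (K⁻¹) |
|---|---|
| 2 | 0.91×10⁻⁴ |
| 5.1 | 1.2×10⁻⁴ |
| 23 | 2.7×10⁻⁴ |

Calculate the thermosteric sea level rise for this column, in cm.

5.04 cm

Layer 1 at 23 °C → α = 2.7×10⁻⁴ K⁻¹
Layer 2 at 2 °C → α = 0.91×10⁻⁴ K⁻¹
0–220 m: 2.7×10⁻⁴ × 220 × 0.42 = 0.024948 m
220–720 m: 0.56 × 0.91×10⁻⁴ × 500 = 0.02548 m
Δh = 0.024948 + 0.02548 = 0.050428 m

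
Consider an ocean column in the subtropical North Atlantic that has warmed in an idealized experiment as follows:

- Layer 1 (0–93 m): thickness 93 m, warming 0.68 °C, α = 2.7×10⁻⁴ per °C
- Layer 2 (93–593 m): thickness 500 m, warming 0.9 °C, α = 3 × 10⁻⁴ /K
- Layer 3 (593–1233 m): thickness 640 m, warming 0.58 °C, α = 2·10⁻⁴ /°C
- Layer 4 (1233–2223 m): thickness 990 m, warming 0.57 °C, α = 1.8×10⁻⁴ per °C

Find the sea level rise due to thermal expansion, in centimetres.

about 33 cm

0–93 m: 0.68 × 2.7×10⁻⁴ × 93 = 0.0170748 m
93–593 m: 3×10⁻⁴ × 0.9 × 500 = 0.13500 m
Layer 3: 0.58 × 640 × 2×10⁻⁴ = 0.07424 m
1233–2223 m: 0.57 × 1.8×10⁻⁴ × 990 = 0.101574 m
Δh = 0.0170748 + 0.13500 + 0.07424 + 0.101574 = 0.3278888 m ≈ 33 cm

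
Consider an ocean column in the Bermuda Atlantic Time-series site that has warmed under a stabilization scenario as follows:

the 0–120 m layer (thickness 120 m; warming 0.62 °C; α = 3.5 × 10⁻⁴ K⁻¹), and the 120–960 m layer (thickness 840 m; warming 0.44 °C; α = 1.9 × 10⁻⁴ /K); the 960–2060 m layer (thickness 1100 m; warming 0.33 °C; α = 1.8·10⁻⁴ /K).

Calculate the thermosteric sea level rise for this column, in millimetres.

162 mm of thermosteric rise

3.5×10⁻⁴ × 0.62 × 120 = 0.02604 m
120–960 m: 840 × 0.44 × 1.9×10⁻⁴ = 0.070224 m
Layer 3: 1.8×10⁻⁴ × 1100 × 0.33 = 0.06534 m
Δh = 0.02604 + 0.070224 + 0.06534 = 0.161604 m ≈ 162 mm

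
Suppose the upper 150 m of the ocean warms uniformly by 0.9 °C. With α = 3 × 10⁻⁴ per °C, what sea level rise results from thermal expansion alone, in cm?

Δh ≈ 4.05 cm

Δh = αΔT·H = 3×10⁻⁴ × 0.9 × 150 = 0.04050 m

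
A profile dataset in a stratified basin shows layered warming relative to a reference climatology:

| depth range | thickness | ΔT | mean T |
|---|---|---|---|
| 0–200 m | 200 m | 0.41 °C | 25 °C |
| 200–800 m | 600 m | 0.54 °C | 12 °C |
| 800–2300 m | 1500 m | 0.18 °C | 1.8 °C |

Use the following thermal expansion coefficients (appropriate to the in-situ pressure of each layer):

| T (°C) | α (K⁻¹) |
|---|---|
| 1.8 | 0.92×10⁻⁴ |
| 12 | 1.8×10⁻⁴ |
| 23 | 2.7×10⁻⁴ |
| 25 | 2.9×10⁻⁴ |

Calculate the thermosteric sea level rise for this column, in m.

Layer 1 at 25 °C → α = 2.9×10⁻⁴ K⁻¹
Layer 2 at 12 °C → α = 1.8×10⁻⁴ K⁻¹
Layer 3 at 1.8 °C → α = 0.92×10⁻⁴ K⁻¹
Layer 1: 2.9×10⁻⁴ × 200 × 0.41 = 0.02378 m
200–800 m: 1.8×10⁻⁴ × 600 × 0.54 = 0.05832 m
Layer 3: 1500 × 0.18 × 0.92×10⁻⁴ = 0.02484 m
Δh = 0.02378 + 0.05832 + 0.02484 = 0.10694 m ≈ 0.11 m

Δh = 0.11 m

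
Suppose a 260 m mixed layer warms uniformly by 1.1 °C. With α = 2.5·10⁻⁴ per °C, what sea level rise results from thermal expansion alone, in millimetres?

Δh ≈ 71.5 mm

Δh = αΔT·H = 2.5×10⁻⁴ × 1.1 × 260 = 0.07150 m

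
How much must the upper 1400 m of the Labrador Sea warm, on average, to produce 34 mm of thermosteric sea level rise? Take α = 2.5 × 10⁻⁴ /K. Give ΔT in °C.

ΔT = Δh/(αH) = 0.034 / (2.5×10⁻⁴ × 1400) ≈ 0.09714 °C

0.097 °C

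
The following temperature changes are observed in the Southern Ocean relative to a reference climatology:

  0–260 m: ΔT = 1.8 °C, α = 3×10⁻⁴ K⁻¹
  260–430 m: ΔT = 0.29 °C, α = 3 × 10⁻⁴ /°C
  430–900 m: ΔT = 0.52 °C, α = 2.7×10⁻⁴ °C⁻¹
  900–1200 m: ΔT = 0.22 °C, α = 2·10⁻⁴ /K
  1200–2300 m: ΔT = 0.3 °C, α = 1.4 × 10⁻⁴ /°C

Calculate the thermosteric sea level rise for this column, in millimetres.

Layer 1: 3×10⁻⁴ × 1.8 × 260 = 0.14040 m
Layer 2: 0.29 × 170 × 3×10⁻⁴ = 0.01479 m
430–900 m: 2.7×10⁻⁴ × 0.52 × 470 = 0.065988 m
Layer 4: 300 × 0.22 × 2×10⁻⁴ = 0.01320 m
1.4×10⁻⁴ × 0.3 × 1100 = 0.04620 m
Δh = 0.14040 + 0.01479 + 0.065988 + 0.01320 + 0.04620 = 0.280578 m

280 mm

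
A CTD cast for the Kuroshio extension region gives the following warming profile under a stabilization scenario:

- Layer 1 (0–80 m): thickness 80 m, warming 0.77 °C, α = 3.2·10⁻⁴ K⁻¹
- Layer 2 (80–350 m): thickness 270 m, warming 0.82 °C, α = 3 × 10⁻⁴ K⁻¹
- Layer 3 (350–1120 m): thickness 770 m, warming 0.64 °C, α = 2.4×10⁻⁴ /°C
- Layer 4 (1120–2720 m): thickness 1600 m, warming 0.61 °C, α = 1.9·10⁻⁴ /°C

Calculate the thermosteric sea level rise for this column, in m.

0.390 m

80 × 0.77 × 3.2×10⁻⁴ = 0.019712 m
Layer 2: 270 × 3×10⁻⁴ × 0.82 = 0.06642 m
0.64 × 2.4×10⁻⁴ × 770 = 0.118272 m
0.61 × 1.9×10⁻⁴ × 1600 = 0.18544 m
Δh = 0.019712 + 0.06642 + 0.118272 + 0.18544 = 0.389844 m ≈ 0.390 m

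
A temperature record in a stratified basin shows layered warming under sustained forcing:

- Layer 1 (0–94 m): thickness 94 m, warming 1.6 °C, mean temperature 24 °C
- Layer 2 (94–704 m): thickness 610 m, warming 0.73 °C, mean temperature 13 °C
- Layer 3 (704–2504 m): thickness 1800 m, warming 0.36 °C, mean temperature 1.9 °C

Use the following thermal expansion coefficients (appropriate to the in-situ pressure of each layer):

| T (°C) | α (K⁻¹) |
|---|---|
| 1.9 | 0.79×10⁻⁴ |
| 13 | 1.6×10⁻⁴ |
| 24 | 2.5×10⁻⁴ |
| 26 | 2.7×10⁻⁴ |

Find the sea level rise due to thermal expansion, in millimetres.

Δh ≈ 160 mm

Layer 1 at 24 °C → α = 2.5×10⁻⁴ K⁻¹
Layer 2 at 13 °C → α = 1.6×10⁻⁴ K⁻¹
Layer 3 at 1.9 °C → α = 0.79×10⁻⁴ K⁻¹
1.6 × 2.5×10⁻⁴ × 94 = 0.03760 m
94–704 m: 0.73 × 1.6×10⁻⁴ × 610 = 0.071248 m
704–2504 m: 0.79×10⁻⁴ × 1800 × 0.36 = 0.051192 m
Δh = 0.03760 + 0.071248 + 0.051192 = 0.16004 m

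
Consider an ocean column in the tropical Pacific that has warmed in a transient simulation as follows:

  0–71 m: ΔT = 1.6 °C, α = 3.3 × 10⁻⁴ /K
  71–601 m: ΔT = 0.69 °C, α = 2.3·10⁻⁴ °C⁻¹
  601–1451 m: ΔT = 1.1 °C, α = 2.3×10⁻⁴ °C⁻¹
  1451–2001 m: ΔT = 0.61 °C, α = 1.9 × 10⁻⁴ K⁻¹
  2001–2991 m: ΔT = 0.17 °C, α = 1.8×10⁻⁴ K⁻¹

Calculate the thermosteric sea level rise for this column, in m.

3.3×10⁻⁴ × 1.6 × 71 = 0.037488 m
71–601 m: 0.69 × 2.3×10⁻⁴ × 530 = 0.084111 m
601–1451 m: 2.3×10⁻⁴ × 1.1 × 850 = 0.21505 m
1451–2001 m: 0.61 × 1.9×10⁻⁴ × 550 = 0.063745 m
2001–2991 m: 1.8×10⁻⁴ × 990 × 0.17 = 0.030294 m
Δh = 0.037488 + 0.084111 + 0.21505 + 0.063745 + 0.030294 = 0.430688 m

0.431 m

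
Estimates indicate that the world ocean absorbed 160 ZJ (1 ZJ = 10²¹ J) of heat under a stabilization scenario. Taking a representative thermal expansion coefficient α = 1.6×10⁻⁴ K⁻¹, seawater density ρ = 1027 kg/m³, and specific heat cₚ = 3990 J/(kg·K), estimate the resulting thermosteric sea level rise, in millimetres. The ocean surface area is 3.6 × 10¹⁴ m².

17.4 mm

Per unit area: Q = 160×10²¹ / (3.6×10¹⁴) ≈ 4.444×10⁸ J/m²
Δh = αQ/(ρcₚ) = 1.6×10⁻⁴ × 4.444×10⁸ / (1027 × 3990) ≈ 0.017352 m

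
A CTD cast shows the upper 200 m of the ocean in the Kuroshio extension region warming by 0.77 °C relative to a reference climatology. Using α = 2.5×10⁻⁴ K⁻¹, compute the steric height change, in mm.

Δh ≈ 38.5 mm

Δh = αΔT·H = 2.5×10⁻⁴ × 0.77 × 200 = 0.03850 m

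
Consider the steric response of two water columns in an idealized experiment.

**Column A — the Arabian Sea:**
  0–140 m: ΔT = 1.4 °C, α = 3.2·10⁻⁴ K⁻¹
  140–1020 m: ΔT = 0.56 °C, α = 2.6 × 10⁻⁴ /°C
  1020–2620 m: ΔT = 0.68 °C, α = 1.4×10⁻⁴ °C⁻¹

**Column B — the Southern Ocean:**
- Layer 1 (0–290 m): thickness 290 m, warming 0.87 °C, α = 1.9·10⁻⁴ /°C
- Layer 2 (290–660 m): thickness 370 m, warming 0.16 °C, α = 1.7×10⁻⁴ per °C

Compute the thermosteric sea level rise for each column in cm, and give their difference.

A 140 × 3.2×10⁻⁴ × 1.4 = 0.06272 m
A 2.6×10⁻⁴ × 880 × 0.56 = 0.128128 m
A Layer 3: 0.68 × 1.4×10⁻⁴ × 1600 = 0.15232 m
A total: 0.343168 m
B 0–290 m: 0.87 × 1.9×10⁻⁴ × 290 = 0.047937 m
B 0.16 × 370 × 1.7×10⁻⁴ = 0.010064 m
B total: 0.058001 m
Difference: 0.343168 − 0.058001 = 0.285167 m

A: 34 cm; B: 5.8 cm; difference 29 cm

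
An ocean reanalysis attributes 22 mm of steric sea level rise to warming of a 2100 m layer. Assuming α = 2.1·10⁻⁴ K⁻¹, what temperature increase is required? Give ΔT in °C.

ΔT = Δh/(αH) = 0.022 / (2.1×10⁻⁴ × 2100) ≈ 0.04989 °C

0.0499 °C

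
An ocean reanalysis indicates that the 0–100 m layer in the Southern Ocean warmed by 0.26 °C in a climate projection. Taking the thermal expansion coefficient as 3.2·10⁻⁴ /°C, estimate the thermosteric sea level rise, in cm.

Δh ≈ 0.832 cm

Δh = αΔT·H = 3.2×10⁻⁴ × 0.26 × 100 = 0.00832 m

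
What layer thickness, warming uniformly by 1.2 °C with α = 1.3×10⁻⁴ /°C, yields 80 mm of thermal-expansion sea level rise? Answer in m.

H ≈ 510 m

H = Δh/(αΔT) = 0.08 / (1.3×10⁻⁴ × 1.2) ≈ 512.8 m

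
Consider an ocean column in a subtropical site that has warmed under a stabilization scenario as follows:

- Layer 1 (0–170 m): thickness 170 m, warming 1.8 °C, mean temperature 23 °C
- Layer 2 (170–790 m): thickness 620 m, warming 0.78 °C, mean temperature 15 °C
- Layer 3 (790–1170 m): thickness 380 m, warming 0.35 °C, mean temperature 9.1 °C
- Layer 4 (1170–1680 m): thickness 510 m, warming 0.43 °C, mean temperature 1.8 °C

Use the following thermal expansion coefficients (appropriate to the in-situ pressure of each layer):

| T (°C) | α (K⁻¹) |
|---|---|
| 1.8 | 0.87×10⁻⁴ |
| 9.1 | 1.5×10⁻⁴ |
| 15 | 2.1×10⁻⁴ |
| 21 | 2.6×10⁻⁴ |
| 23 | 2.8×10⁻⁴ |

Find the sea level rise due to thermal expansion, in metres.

Δh = 0.23 m

Layer 1 at 23 °C → α = 2.8×10⁻⁴ K⁻¹
Layer 2 at 15 °C → α = 2.1×10⁻⁴ K⁻¹
Layer 3 at 9.1 °C → α = 1.5×10⁻⁴ K⁻¹
Layer 4 at 1.8 °C → α = 0.87×10⁻⁴ K⁻¹
2.8×10⁻⁴ × 1.8 × 170 = 0.08568 m
0.78 × 2.1×10⁻⁴ × 620 = 0.101556 m
Layer 3: 380 × 0.35 × 1.5×10⁻⁴ = 0.01995 m
510 × 0.87×10⁻⁴ × 0.43 = 0.0190791 m
Δh = 0.08568 + 0.101556 + 0.01995 + 0.0190791 = 0.2262651 m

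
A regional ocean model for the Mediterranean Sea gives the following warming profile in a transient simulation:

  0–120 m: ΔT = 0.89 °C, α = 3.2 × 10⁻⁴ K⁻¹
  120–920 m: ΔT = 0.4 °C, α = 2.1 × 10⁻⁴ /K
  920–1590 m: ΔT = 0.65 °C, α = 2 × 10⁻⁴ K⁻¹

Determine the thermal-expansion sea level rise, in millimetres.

188 mm of thermosteric rise

120 × 0.89 × 3.2×10⁻⁴ = 0.034176 m
120–920 m: 2.1×10⁻⁴ × 800 × 0.4 = 0.06720 m
670 × 0.65 × 2×10⁻⁴ = 0.08710 m
Δh = 0.034176 + 0.06720 + 0.08710 = 0.188476 m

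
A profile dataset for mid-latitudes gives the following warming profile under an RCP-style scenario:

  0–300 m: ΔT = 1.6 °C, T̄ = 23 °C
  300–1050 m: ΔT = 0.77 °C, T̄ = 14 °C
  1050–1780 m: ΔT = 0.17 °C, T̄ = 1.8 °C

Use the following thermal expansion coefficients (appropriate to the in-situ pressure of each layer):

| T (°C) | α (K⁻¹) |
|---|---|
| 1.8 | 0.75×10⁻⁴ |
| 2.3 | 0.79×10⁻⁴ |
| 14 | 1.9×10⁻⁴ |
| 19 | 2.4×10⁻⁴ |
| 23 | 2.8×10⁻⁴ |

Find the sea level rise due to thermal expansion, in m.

Layer 1 at 23 °C → α = 2.8×10⁻⁴ K⁻¹
Layer 2 at 14 °C → α = 1.9×10⁻⁴ K⁻¹
Layer 3 at 1.8 °C → α = 0.75×10⁻⁴ K⁻¹
300 × 1.6 × 2.8×10⁻⁴ = 0.13440 m
300–1050 m: 750 × 0.77 × 1.9×10⁻⁴ = 0.109725 m
1050–1780 m: 730 × 0.75×10⁻⁴ × 0.17 = 0.0093075 m
Δh = 0.13440 + 0.109725 + 0.0093075 = 0.2534325 m

Δh = 0.25 m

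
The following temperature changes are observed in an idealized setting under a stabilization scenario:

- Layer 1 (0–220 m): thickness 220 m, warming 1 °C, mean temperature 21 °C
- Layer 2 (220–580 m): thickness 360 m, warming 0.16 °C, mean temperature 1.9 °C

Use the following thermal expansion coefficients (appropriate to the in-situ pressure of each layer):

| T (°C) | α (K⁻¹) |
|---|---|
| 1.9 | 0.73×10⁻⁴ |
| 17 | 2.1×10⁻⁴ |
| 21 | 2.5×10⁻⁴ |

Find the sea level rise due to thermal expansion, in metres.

0.0592 m

Layer 1 at 21 °C → α = 2.5×10⁻⁴ K⁻¹
Layer 2 at 1.9 °C → α = 0.73×10⁻⁴ K⁻¹
2.5×10⁻⁴ × 220 × 1 = 0.05500 m
220–580 m: 0.16 × 360 × 0.73×10⁻⁴ = 0.0042048 m
Δh = 0.05500 + 0.0042048 = 0.0592048 m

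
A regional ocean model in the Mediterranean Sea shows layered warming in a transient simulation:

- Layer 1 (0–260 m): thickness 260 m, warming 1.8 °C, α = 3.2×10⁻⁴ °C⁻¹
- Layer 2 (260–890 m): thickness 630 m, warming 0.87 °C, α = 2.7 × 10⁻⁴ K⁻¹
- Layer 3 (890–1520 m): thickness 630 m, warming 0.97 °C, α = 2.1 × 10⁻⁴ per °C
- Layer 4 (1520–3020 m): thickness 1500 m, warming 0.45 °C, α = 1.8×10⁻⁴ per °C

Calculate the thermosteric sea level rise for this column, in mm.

0–260 m: 3.2×10⁻⁴ × 1.8 × 260 = 0.14976 m
260–890 m: 2.7×10⁻⁴ × 630 × 0.87 = 0.147987 m
Layer 3: 0.97 × 2.1×10⁻⁴ × 630 = 0.128331 m
Layer 4: 0.45 × 1.8×10⁻⁴ × 1500 = 0.12150 m
Δh = 0.14976 + 0.147987 + 0.128331 + 0.12150 = 0.547578 m

about 548 mm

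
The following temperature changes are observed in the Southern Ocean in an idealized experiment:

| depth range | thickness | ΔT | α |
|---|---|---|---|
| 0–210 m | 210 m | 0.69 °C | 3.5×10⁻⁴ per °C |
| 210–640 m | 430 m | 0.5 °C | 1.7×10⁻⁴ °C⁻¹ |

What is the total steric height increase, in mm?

Δh = 87 mm

0–210 m: 210 × 0.69 × 3.5×10⁻⁴ = 0.050715 m
430 × 0.5 × 1.7×10⁻⁴ = 0.03655 m
Δh = 0.050715 + 0.03655 = 0.087265 m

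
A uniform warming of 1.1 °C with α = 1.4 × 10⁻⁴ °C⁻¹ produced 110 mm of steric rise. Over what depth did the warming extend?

H = Δh/(αΔT) = 0.11 / (1.4×10⁻⁴ × 1.1) ≈ 714.3 m

710 m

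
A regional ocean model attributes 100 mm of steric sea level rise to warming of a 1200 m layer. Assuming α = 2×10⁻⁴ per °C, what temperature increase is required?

0.417 °C

ΔT = Δh/(αH) = 0.1 / (2×10⁻⁴ × 1200) ≈ 0.4167 °C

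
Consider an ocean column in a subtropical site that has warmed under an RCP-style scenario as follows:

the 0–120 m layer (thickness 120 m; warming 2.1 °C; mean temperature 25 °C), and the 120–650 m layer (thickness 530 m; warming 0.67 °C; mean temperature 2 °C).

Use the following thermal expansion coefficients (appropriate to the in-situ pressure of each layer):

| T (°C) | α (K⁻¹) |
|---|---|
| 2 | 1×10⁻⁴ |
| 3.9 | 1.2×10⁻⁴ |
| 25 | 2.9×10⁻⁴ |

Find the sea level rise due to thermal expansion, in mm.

Layer 1 at 25 °C → α = 2.9×10⁻⁴ K⁻¹
Layer 2 at 2 °C → α = 1×10⁻⁴ K⁻¹
Layer 1: 120 × 2.9×10⁻⁴ × 2.1 = 0.07308 m
120–650 m: 1×10⁻⁴ × 0.67 × 530 = 0.03551 m
Δh = 0.07308 + 0.03551 = 0.10859 m ≈ 109 mm

about 109 mm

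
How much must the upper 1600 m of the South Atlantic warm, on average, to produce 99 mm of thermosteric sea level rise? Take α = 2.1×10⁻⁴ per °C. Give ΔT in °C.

ΔT ≈ 0.295 °C

ΔT = Δh/(αH) = 0.099 / (2.1×10⁻⁴ × 1600) ≈ 0.2946 °C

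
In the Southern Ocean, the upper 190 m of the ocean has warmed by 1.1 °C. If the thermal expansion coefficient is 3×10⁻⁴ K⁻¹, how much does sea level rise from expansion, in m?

Δh = 0.0627 m

Δh = αΔT·H = 3×10⁻⁴ × 1.1 × 190 = 0.06270 m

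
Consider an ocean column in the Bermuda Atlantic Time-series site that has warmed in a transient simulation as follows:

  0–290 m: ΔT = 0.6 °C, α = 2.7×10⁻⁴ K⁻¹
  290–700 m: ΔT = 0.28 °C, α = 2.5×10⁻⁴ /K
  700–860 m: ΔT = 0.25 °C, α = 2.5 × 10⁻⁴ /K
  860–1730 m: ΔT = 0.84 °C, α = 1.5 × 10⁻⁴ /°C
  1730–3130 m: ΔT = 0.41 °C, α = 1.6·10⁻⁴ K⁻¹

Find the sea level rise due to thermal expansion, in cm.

Δh = 28.7 cm

Layer 1: 290 × 2.7×10⁻⁴ × 0.6 = 0.04698 m
Layer 2: 2.5×10⁻⁴ × 0.28 × 410 = 0.02870 m
2.5×10⁻⁴ × 0.25 × 160 = 0.01000 m
870 × 0.84 × 1.5×10⁻⁴ = 0.10962 m
Layer 5: 1400 × 1.6×10⁻⁴ × 0.41 = 0.09184 m
Δh = 0.04698 + 0.02870 + 0.01000 + 0.10962 + 0.09184 = 0.28714 m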